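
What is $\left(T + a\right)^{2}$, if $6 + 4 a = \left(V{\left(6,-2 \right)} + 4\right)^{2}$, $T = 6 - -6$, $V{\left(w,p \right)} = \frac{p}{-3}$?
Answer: $\frac{82369}{324} \approx 254.23$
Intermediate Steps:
$V{\left(w,p \right)} = - \frac{p}{3}$ ($V{\left(w,p \right)} = p \left(- \frac{1}{3}\right) = - \frac{p}{3}$)
$T = 12$ ($T = 6 + 6 = 12$)
$a = \frac{71}{18}$ ($a = - \frac{3}{2} + \frac{\left(\left(- \frac{1}{3}\right) \left(-2\right) + 4\right)^{2}}{4} = - \frac{3}{2} + \frac{\left(\frac{2}{3} + 4\right)^{2}}{4} = - \frac{3}{2} + \frac{\left(\frac{14}{3}\right)^{2}}{4} = - \frac{3}{2} + \frac{1}{4} \cdot \frac{196}{9} = - \frac{3}{2} + \frac{49}{9} = \frac{71}{18} \approx 3.9444$)
$\left(T + a\right)^{2} = \left(12 + \frac{71}{18}\right)^{2} = \left(\frac{287}{18}\right)^{2} = \frac{82369}{324}$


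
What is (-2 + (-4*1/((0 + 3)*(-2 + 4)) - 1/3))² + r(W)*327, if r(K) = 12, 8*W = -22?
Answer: 3933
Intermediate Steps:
W = -11/4 (W = (⅛)*(-22) = -11/4 ≈ -2.7500)
(-2 + (-4*1/((0 + 3)*(-2 + 4)) - 1/3))² + r(W)*327 = (-2 + (-4*1/((0 + 3)*(-2 + 4)) - 1/3))² + 12*327 = (-2 + (-4/(2*3) - 1*⅓))² + 3924 = (-2 + (-4/6 - ⅓))² + 3924 = (-2 + (-4*⅙ - ⅓))² + 3924 = (-2 + (-⅔ - ⅓))² + 3924 = (-2 - 1)² + 3924 = (-3)² + 3924 = 9 + 3924 = 3933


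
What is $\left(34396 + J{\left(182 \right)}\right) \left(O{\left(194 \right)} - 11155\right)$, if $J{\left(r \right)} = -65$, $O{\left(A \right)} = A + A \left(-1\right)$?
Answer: $-382962305$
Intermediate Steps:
$O{\left(A \right)} = 0$ ($O{\left(A \right)} = A - A = 0$)
$\left(34396 + J{\left(182 \right)}\right) \left(O{\left(194 \right)} - 11155\right) = \left(34396 - 65\right) \left(0 - 11155\right) = 34331 \left(-11155\right) = -382962305$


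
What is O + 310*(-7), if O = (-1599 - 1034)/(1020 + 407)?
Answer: -3099223/1427 ≈ -2171.8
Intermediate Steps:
O = -2633/1427 ≈ -1.8451
O + 310*(-7) = -2633/1427 + 310*(-7) = -2633/1427 - 2170 = -3099223/1427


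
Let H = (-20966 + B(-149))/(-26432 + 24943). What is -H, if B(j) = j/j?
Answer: -20965/1489 ≈ -14.080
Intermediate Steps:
B(j) = 1
H = 20965/1489 (H = (-20966 + 1)/(-26432 + 24943) = -20965/(-1489) = -20965*(-1/1489) = 20965/1489 ≈ 14.080)
-H = -1*20965/1489 = -20965/1489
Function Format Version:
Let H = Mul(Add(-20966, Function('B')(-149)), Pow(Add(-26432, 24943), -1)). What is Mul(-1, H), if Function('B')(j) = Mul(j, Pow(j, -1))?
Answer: Rational(-20965, 1489) ≈ -14.080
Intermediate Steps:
Function('B')(j) = 1
H = Rational(20965, 1489) (H = Mul(Add(-20966, 1), Pow(Add(-26432, 24943), -1)) = Mul(-20965, Pow(-1489, -1)) = Mul(-20965, Rational(-1, 1489)) = Rational(20965, 1489) ≈ 14.080)
Mul(-1, H) = Mul(-1, Rational(20965, 1489)) = Rational(-20965, 1489)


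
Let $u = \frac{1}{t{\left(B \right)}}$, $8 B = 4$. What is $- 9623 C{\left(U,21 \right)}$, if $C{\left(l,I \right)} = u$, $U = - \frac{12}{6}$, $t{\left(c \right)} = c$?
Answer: $-19246$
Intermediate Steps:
$B = \frac{1}{2}$ ($B = \frac{1}{8} \cdot 4 = \frac{1}{2} \approx 0.5$)
$U = -2$ ($U = \left(-12\right) \frac{1}{6} = -2$)
$u = 2$ ($u = \frac{1}{\frac{1}{2}} = 2$)
$C{\left(l,I \right)} = 2$
$- 9623 C{\left(U,21 \right)} = \left(-9623\right) 2 = -19246$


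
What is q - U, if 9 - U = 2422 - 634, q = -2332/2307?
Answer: 4101821/2307 ≈ 1778.0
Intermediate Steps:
q = -2332/2307 (q = -2332*1/2307 = -2332/2307 ≈ -1.0108)
U = -1779 (U = 9 - (2422 - 634) = 9 - 1*1788 = 9 - 1788 = -1779)
q - U = -2332/2307 - 1*(-1779) = -2332/2307 + 1779 = 4101821/2307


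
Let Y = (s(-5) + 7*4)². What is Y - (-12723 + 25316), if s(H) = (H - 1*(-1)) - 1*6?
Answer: -12269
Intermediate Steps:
s(H) = -5 + H (s(H) = (H + 1) - 6 = (1 + H) - 6 = -5 + H)
Y = 324 (Y = ((-5 - 5) + 7*4)² = (-10 + 28)² = 18² = 324)
Y - (-12723 + 25316) = 324 - (-12723 + 25316) = 324 - 1*12593 = 324 - 12593 = -12269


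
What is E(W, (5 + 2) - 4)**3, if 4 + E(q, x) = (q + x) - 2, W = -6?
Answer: -729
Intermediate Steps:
E(q, x) = -6 + q + x (E(q, x) = -4 + ((q + x) - 2) = -4 + (-2 + q + x) = -6 + q + x)
E(W, (5 + 2) - 4)**3 = (-6 - 6 + ((5 + 2) - 4))**3 = (-6 - 6 + (7 - 4))**3 = (-6 - 6 + 3)**3 = (-9)**3 = -729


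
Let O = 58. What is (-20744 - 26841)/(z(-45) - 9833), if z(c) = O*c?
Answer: 47585/12443 ≈ 3.8242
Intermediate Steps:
z(c) = 58*c
(-20744 - 26841)/(z(-45) - 9833) = (-20744 - 26841)/(58*(-45) - 9833) = -47585/(-2610 - 9833) = -47585/(-12443) = -47585*(-1/12443) = 47585/12443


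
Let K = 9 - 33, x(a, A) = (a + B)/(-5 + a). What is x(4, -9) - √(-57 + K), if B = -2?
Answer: -2 - 9*I ≈ -2.0 - 9.0*I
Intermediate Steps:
x(a, A) = (-2 + a)/(-5 + a) (x(a, A) = (a - 2)/(-5 + a) = (-2 + a)/(-5 + a))
K = -24
x(4, -9) - √(-57 + K) = (-2 + 4)/(-5 + 4) - √(-57 - 24) = 2/(-1) - √(-81) = -1*2 - 9*I = -2 - 9*I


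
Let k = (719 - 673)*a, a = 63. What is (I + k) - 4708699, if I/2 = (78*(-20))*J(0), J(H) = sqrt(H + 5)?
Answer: -4705801 - 3120*sqrt(5) ≈ -4.7128e+6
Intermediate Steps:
J(H) = sqrt(5 + H)
k = 2898 (k = (719 - 673)*63 = 46*63 = 2898)
I = -3120*sqrt(5) (I = 2*((78*(-20))*sqrt(5 + 0)) = 2*(-1560*sqrt(5)) = -3120*sqrt(5) ≈ -6976.5)
(I + k) - 4708699 = (-3120*sqrt(5) + 2898) - 4708699 = (2898 - 3120*sqrt(5)) - 4708699 = -4705801 - 3120*sqrt(5)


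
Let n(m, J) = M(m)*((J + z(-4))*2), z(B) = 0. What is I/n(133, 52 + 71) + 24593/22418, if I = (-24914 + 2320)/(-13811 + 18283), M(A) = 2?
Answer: 1030838395/948550416 ≈ 1.0868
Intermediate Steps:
I = -869/172 (I = -22594/4472 = -22594*1/4472 = -869/172 ≈ -5.0523)
n(m, J) = 4*J (n(m, J) = 2*((J + 0)*2) = 2*(J*2) = 2*(2*J) = 4*J)
I/n(133, 52 + 71) + 24593/22418 = -869*1/(4*(52 + 71))/172 + 24593/22418 = -869/(172*(4*123)) + 24593*(1/22418) = -869/172/492 + 24593/22418 = -869/172*1/492 + 24593/22418 = -869/84624 + 24593/22418 = 1030838395/948550416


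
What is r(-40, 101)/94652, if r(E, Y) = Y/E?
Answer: -101/3786080 ≈ -2.6677e-5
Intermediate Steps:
r(-40, 101)/94652 = (101/(-40))/94652 = (101*(-1/40))*(1/94652) = -101/40*1/94652 = -101/3786080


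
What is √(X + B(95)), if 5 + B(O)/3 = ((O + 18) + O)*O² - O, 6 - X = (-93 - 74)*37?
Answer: √5637485 ≈ 2374.3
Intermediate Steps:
X = 6185 (X = 6 - (-93 - 74)*37 = 6 - (-167)*37 = 6 - 1*(-6179) = 6 + 6179 = 6185)
B(O) = -15 - 3*O + 3*O²*(18 + 2*O) (B(O) = -15 + 3*(((O + 18) + O)*O² - O) = -15 + 3*(((18 + O) + O)*O² - O) = -15 + 3*((18 + 2*O)*O² - O) = -15 + 3*(O²*(18 + 2*O) - O) = -15 + 3*(-O + O²*(18 + 2*O)) = -15 + (-3*O + 3*O²*(18 + 2*O)) = -15 - 3*O + 3*O²*(18 + 2*O))
√(X + B(95)) = √(6185 + (-15 - 3*95 + 6*95³ + 54*95²)) = √(6185 + (-15 - 285 + 6*857375 + 54*9025)) = √(6185 + (-15 - 285 + 5144250 + 487350)) = √(6185 + 5631300) = √5637485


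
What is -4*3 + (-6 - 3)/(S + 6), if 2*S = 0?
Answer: -27/2 ≈ -13.500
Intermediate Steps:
S = 0 (S = (½)*0 = 0)
-4*3 + (-6 - 3)/(S + 6) = -4*3 + (-6 - 3)/(0 + 6) = -12 - 9/6 = -12 - 9*⅙ = -12 - 3/2 = -27/2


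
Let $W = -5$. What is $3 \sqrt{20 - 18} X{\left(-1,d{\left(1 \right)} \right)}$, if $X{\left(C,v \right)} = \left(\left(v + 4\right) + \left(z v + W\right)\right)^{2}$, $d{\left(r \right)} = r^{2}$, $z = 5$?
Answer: $75 \sqrt{2} \approx 106.07$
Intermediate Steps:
$X{\left(C,v \right)} = \left(-1 + 6 v\right)^{2}$ ($X{\left(C,v \right)} = \left(\left(v + 4\right) + \left(5 v - 5\right)\right)^{2} = \left(\left(4 + v\right) + \left(-5 + 5 v\right)\right)^{2} = \left(-1 + 6 v\right)^{2}$)
$3 \sqrt{20 - 18} X{\left(-1,d{\left(1 \right)} \right)} = 3 \sqrt{20 - 18} \left(-1 + 6 \cdot 1^{2}\right)^{2} = 3 \sqrt{2} \left(-1 + 6 \cdot 1\right)^{2} = 3 \sqrt{2} \left(-1 + 6\right)^{2} = 3 \sqrt{2} \cdot 5^{2} = 3 \sqrt{2} \cdot 25 = 75 \sqrt{2}$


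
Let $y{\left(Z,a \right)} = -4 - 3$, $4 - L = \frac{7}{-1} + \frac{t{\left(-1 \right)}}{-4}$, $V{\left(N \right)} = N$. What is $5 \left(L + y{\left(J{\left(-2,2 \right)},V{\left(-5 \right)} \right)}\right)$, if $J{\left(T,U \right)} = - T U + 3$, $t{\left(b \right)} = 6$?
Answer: $\frac{55}{2} \approx 27.5$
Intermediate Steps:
$J{\left(T,U \right)} = 3 - T U$ ($J{\left(T,U \right)} = - T U + 3 = 3 - T U$)
$L = \frac{25}{2}$ ($L = 4 - \left(\frac{7}{-1} + \frac{6}{-4}\right) = 4 - \left(7 \left(-1\right) + 6 \left(- \frac{1}{4}\right)\right) = 4 - \left(-7 - \frac{3}{2}\right) = 4 - - \frac{17}{2} = 4 + \frac{17}{2} = \frac{25}{2} \approx 12.5$)
$y{\left(Z,a \right)} = -7$ ($y{\left(Z,a \right)} = -4 - 3 = -7$)
$5 \left(L + y{\left(J{\left(-2,2 \right)},V{\left(-5 \right)} \right)}\right) = 5 \left(\frac{25}{2} - 7\right) = 5 \cdot \frac{11}{2} = \frac{55}{2}$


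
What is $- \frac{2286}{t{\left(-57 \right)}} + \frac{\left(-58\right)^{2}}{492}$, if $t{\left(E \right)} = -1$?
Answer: $\frac{282019}{123} \approx 2292.8$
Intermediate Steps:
$- \frac{2286}{t{\left(-57 \right)}} + \frac{\left(-58\right)^{2}}{492} = - \frac{2286}{-1} + \frac{\left(-58\right)^{2}}{492} = \left(-2286\right) \left(-1\right) + 3364 \cdot \frac{1}{492} = 2286 + \frac{841}{123} = \frac{282019}{123}$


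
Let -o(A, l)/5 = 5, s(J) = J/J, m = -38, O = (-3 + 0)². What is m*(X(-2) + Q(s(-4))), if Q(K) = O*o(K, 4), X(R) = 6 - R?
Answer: 8246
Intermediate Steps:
O = 9 (O = (-3)² = 9)
s(J) = 1
o(A, l) = -25 (o(A, l) = -5*5 = -25)
Q(K) = -225 (Q(K) = 9*(-25) = -225)
m*(X(-2) + Q(s(-4))) = -38*((6 - 1*(-2)) - 225) = -38*((6 + 2) - 225) = -38*(8 - 225) = -38*(-217) = 8246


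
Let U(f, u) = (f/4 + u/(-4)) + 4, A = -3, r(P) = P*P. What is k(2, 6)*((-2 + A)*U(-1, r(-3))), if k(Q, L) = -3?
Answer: 45/2 ≈ 22.500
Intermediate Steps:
r(P) = P**2
U(f, u) = 4 - u/4 + f/4 (U(f, u) = (f*(1/4) + u*(-1/4)) + 4 = (f/4 - u/4) + 4 = (-u/4 + f/4) + 4 = 4 - u/4 + f/4)
k(2, 6)*((-2 + A)*U(-1, r(-3))) = -3*(-2 - 3)*(4 - 1/4*(-3)**2 + (1/4)*(-1)) = -(-15)*(4 - 1/4*9 - 1/4) = -(-15)*(4 - 9/4 - 1/4) = -(-15)*3/2 = -3*(-15/2) = 45/2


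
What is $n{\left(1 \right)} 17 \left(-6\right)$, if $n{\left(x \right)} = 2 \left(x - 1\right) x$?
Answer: $0$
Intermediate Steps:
$n{\left(x \right)} = x \left(-2 + 2 x\right)$ ($n{\left(x \right)} = 2 \left(-1 + x\right) x = \left(-2 + 2 x\right) x = x \left(-2 + 2 x\right)$)
$n{\left(1 \right)} 17 \left(-6\right) = 2 \cdot 1 \left(-1 + 1\right) 17 \left(-6\right) = 2 \cdot 1 \cdot 0 \cdot 17 \left(-6\right) = 0 \cdot 17 \left(-6\right) = 0 \left(-6\right) = 0$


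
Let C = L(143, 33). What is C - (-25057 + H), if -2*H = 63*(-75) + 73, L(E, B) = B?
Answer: 22764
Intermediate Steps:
H = 2326 (H = -(63*(-75) + 73)/2 = -(-4725 + 73)/2 = -1/2*(-4652) = 2326)
C = 33
C - (-25057 + H) = 33 - (-25057 + 2326) = 33 - 1*(-22731) = 33 + 22731 = 22764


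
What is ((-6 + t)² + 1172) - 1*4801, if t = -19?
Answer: -3004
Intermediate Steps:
((-6 + t)² + 1172) - 1*4801 = ((-6 - 19)² + 1172) - 1*4801 = ((-25)² + 1172) - 4801 = (625 + 1172) - 4801 = 1797 - 4801 = -3004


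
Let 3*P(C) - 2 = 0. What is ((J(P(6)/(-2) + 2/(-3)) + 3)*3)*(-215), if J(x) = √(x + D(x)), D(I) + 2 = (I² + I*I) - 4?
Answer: -1935 - 645*I*√5 ≈ -1935.0 - 1442.3*I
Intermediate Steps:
D(I) = -6 + 2*I² (D(I) = -2 + ((I² + I*I) - 4) = -2 + ((I² + I²) - 4) = -2 + (2*I² - 4) = -2 + (-4 + 2*I²) = -6 + 2*I²)
P(C) = ⅔ (P(C) = ⅔ + (⅓)*0 = ⅔ + 0 = ⅔)
J(x) = √(-6 + x + 2*x²) (J(x) = √(x + (-6 + 2*x²)) = √(-6 + x + 2*x²))
((J(P(6)/(-2) + 2/(-3)) + 3)*3)*(-215) = ((√(-6 + ((⅔)/(-2) + 2/(-3)) + 2*((⅔)/(-2) + 2/(-3))²) + 3)*3)*(-215) = ((√(-6 + ((⅔)*(-½) + 2*(-⅓)) + 2*((⅔)*(-½) + 2*(-⅓))²) + 3)*3)*(-215) = ((√(-6 + (-⅓ - ⅔) + 2*(-⅓ - ⅔)²) + 3)*3)*(-215) = ((√(-6 - 1 + 2*(-1)²) + 3)*3)*(-215) = ((√(-6 - 1 + 2*1) + 3)*3)*(-215) = ((√(-6 - 1 + 2) + 3)*3)*(-215) = ((√(-5) + 3)*3)*(-215) = ((I*√5 + 3)*3)*(-215) = ((3 + I*√5)*3)*(-215) = (9 + 3*I*√5)*(-215) = -1935 - 645*I*√5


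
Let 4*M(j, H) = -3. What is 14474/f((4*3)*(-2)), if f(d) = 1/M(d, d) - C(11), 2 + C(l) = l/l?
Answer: -43422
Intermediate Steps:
C(l) = -1 (C(l) = -2 + l/l = -2 + 1 = -1)
M(j, H) = -3/4 (M(j, H) = (1/4)*(-3) = -3/4)
f(d) = -1/3 (f(d) = 1/(-3/4) - 1*(-1) = -4/3 + 1 = -1/3)
14474/f((4*3)*(-2)) = 14474/(-1/3) = 14474*(-3) = -43422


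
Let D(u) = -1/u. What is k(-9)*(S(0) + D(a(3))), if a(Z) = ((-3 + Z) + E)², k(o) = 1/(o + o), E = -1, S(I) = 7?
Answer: -⅓ ≈ -0.33333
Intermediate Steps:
k(o) = 1/(2*o)
a(Z) = (-4 + Z)² (a(Z) = ((-3 + Z) - 1)² = (-4 + Z)²)
k(-9)*(S(0) + D(a(3))) = ((½)/(-9))*(7 - 1/((-4 + 3)²)) = ((½)*(-⅑))*(7 - 1/((-1)²)) = -(7 - 1/1)/18 = -(7 - 1*1)/18 = -(7 - 1)/18 = -1/18*6 = -⅓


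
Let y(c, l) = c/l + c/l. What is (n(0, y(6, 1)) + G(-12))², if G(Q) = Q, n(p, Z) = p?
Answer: 144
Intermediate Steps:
y(c, l) = 2*c/l
(n(0, y(6, 1)) + G(-12))² = (0 - 12)² = (-12)² = 144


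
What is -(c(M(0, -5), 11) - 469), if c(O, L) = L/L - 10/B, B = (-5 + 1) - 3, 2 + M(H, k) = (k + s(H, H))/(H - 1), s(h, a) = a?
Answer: 3266/7 ≈ 466.57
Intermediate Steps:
M(H, k) = -2 + (H + k)/(-1 + H) (M(H, k) = -2 + (k + H)/(H - 1) = -2 + (H + k)/(-1 + H))
B = -7 (B = -4 - 3 = -7)
c(O, L) = 17/7 (c(O, L) = L/L - 10/(-7) = 1 - 10*(-1/7) = 1 + 10/7 = 17/7)
-(c(M(0, -5), 11) - 469) = -(17/7 - 469) = -1*(-3266/7) = 3266/7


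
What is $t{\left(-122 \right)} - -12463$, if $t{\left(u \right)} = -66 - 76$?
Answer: $12321$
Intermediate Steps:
$t{\left(u \right)} = -142$
$t{\left(-122 \right)} - -12463 = -142 - -12463 = -142 + 12463 = 12321$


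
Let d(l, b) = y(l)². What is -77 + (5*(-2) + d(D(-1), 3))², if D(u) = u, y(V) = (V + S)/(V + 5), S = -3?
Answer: 4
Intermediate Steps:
y(V) = (-3 + V)/(5 + V) (y(V) = (V - 3)/(V + 5) = (-3 + V)/(5 + V))
d(l, b) = (-3 + l)²/(5 + l)² (d(l, b) = ((-3 + l)/(5 + l))² = (-3 + l)²/(5 + l)²)
-77 + (5*(-2) + d(D(-1), 3))² = -77 + (5*(-2) + (-3 - 1)²/(5 - 1)²)² = -77 + (-10 + (-4)²/4²)² = -77 + (-10 + 16*(1/16))² = -77 + (-10 + 1)² = -77 + (-9)² = -77 + 81 = 4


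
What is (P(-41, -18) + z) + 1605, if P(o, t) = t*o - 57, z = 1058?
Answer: 3344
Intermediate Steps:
P(o, t) = -57 + o*t (P(o, t) = o*t - 57 = -57 + o*t)
(P(-41, -18) + z) + 1605 = ((-57 - 41*(-18)) + 1058) + 1605 = ((-57 + 738) + 1058) + 1605 = (681 + 1058) + 1605 = 1739 + 1605 = 3344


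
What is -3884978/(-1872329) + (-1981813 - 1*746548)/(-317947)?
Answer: 6343606522935/595301388563 ≈ 10.656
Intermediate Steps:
-3884978/(-1872329) + (-1981813 - 1*746548)/(-317947) = -3884978*(-1/1872329) + (-1981813 - 746548)*(-1/317947) = 3884978/1872329 - 2728361*(-1/317947) = 3884978/1872329 + 2728361/317947 = 6343606522935/595301388563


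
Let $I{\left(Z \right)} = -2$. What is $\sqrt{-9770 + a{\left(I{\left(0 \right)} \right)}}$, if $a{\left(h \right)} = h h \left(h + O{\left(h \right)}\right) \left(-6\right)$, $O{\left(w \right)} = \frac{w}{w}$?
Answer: $i \sqrt{9746} \approx 98.722 i$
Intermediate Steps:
$O{\left(w \right)} = 1$
$a{\left(h \right)} = - 6 h^{2} \left(1 + h\right)$ ($a{\left(h \right)} = h h \left(h + 1\right) \left(-6\right) = h h \left(1 + h\right) \left(-6\right) = h^{2} \left(1 + h\right) \left(-6\right) = - 6 h^{2} \left(1 + h\right)$)
$\sqrt{-9770 + a{\left(I{\left(0 \right)} \right)}} = \sqrt{-9770 + 6 \left(-2\right)^{2} \left(-1 - -2\right)} = \sqrt{-9770 + 6 \cdot 4 \left(-1 + 2\right)} = \sqrt{-9770 + 6 \cdot 4 \cdot 1} = \sqrt{-9770 + 24} = \sqrt{-9746} = i \sqrt{9746}$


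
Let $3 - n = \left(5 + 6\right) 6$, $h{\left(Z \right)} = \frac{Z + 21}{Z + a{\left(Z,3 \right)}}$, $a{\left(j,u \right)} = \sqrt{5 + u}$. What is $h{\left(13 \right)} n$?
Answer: $- \frac{3978}{23} + \frac{612 \sqrt{2}}{23} \approx -135.33$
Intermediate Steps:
$h{\left(Z \right)} = \frac{21 + Z}{Z + 2 \sqrt{2}}$ ($h{\left(Z \right)} = \frac{Z + 21}{Z + \sqrt{5 + 3}} = \frac{21 + Z}{Z + \sqrt{8}} = \frac{21 + Z}{Z + 2 \sqrt{2}}$)
$n = -63$ ($n = 3 - \left(5 + 6\right) 6 = 3 - 11 \cdot 6 = 3 - 66 = -63$)
$h{\left(13 \right)} n = \frac{21 + 13}{13 + 2 \sqrt{2}} \left(-63\right) = \frac{1}{13 + 2 \sqrt{2}} \cdot 34 \left(-63\right) = \frac{34}{13 + 2 \sqrt{2}} \left(-63\right) = - \frac{2142}{13 + 2 \sqrt{2}}$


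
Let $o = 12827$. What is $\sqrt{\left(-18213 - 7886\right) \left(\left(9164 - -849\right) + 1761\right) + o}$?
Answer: $i \sqrt{307276799} \approx 17529.0 i$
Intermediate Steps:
$\sqrt{\left(-18213 - 7886\right) \left(\left(9164 - -849\right) + 1761\right) + o} = \sqrt{\left(-18213 - 7886\right) \left(\left(9164 - -849\right) + 1761\right) + 12827} = \sqrt{- 26099 \left(\left(9164 + 849\right) + 1761\right) + 12827} = \sqrt{- 26099 \left(10013 + 1761\right) + 12827} = \sqrt{\left(-26099\right) 11774 + 12827} = \sqrt{-307289626 + 12827} = \sqrt{-307276799} = i \sqrt{307276799}$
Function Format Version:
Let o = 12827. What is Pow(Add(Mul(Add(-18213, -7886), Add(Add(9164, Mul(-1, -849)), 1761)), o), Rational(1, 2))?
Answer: Mul(I, Pow(307276799, Rational(1, 2))) ≈ Mul(17529., I)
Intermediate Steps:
Pow(Add(Mul(Add(-18213, -7886), Add(Add(9164, Mul(-1, -849)), 1761)), o), Rational(1, 2)) = Pow(Add(Mul(Add(-18213, -7886), Add(Add(9164, Mul(-1, -849)), 1761)), 12827), Rational(1, 2)) = Pow(Add(Mul(-26099, Add(Add(9164, 849), 1761)), 12827), Rational(1, 2)) = Pow(Add(Mul(-26099, Add(10013, 1761)), 12827), Rational(1, 2)) = Pow(Add(Mul(-26099, 11774), 12827), Rational(1, 2)) = Pow(Add(-307289626, 12827), Rational(1, 2)) = Pow(-307276799, Rational(1, 2)) = Mul(I, Pow(307276799, Rational(1, 2)))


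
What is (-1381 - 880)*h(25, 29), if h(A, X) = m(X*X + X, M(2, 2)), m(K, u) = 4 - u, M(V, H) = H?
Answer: -4522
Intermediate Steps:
h(A, X) = 2 (h(A, X) = 4 - 1*2 = 4 - 2 = 2)
(-1381 - 880)*h(25, 29) = (-1381 - 880)*2 = -2261*2 = -4522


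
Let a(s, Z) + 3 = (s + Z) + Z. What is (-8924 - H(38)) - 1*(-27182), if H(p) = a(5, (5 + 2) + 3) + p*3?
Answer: 18122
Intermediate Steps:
a(s, Z) = -3 + s + 2*Z (a(s, Z) = -3 + ((s + Z) + Z) = -3 + ((Z + s) + Z) = -3 + (s + 2*Z) = -3 + s + 2*Z)
H(p) = 22 + 3*p (H(p) = (-3 + 5 + 2*((5 + 2) + 3)) + p*3 = (-3 + 5 + 2*(7 + 3)) + 3*p = (-3 + 5 + 2*10) + 3*p = (-3 + 5 + 20) + 3*p = 22 + 3*p)
(-8924 - H(38)) - 1*(-27182) = (-8924 - (22 + 3*38)) - 1*(-27182) = (-8924 - (22 + 114)) + 27182 = (-8924 - 1*136) + 27182 = (-8924 - 136) + 27182 = -9060 + 27182 = 18122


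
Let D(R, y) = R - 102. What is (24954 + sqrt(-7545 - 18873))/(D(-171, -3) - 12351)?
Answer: -4159/2104 - I*sqrt(26418)/12624 ≈ -1.9767 - 0.012875*I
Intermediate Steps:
D(R, y) = -102 + R
(24954 + sqrt(-7545 - 18873))/(D(-171, -3) - 12351) = (24954 + sqrt(-7545 - 18873))/((-102 - 171) - 12351) = (24954 + sqrt(-26418))/(-273 - 12351) = (24954 + I*sqrt(26418))/(-12624) = (24954 + I*sqrt(26418))*(-1/12624) = -4159/2104 - I*sqrt(26418)/12624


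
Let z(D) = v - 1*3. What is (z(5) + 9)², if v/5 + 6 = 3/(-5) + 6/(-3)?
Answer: 1369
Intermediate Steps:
v = -43 (v = -30 + 5*(3/(-5) + 6/(-3)) = -30 + 5*(3*(-⅕) + 6*(-⅓)) = -30 + 5*(-⅗ - 2) = -30 + 5*(-13/5) = -30 - 13 = -43)
z(D) = -46 (z(D) = -43 - 1*3 = -43 - 3 = -46)
(z(5) + 9)² = (-46 + 9)² = (-37)² = 1369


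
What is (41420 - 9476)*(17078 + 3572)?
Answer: 659643600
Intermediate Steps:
(41420 - 9476)*(17078 + 3572) = 31944*20650 = 659643600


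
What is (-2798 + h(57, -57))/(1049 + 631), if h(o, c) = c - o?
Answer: -26/15 ≈ -1.7333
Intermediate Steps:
(-2798 + h(57, -57))/(1049 + 631) = (-2798 + (-57 - 1*57))/(1049 + 631) = (-2798 + (-57 - 57))/1680 = (-2798 - 114)*(1/1680) = -2912*1/1680 = -26/15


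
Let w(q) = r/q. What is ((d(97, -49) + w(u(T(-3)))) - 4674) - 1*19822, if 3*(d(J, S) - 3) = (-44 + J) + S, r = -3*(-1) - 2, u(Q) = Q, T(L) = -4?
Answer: -293903/12 ≈ -24492.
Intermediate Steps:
r = 1 (r = 3 - 2 = 1)
d(J, S) = -35/3 + J/3 + S/3 (d(J, S) = 3 + ((-44 + J) + S)/3 = 3 + (-44 + J + S)/3 = 3 + (-44/3 + J/3 + S/3) = -35/3 + J/3 + S/3)
w(q) = 1/q
((d(97, -49) + w(u(T(-3)))) - 4674) - 1*19822 = (((-35/3 + (⅓)*97 + (⅓)*(-49)) + 1/(-4)) - 4674) - 1*19822 = (((-35/3 + 97/3 - 49/3) - ¼) - 4674) - 19822 = ((13/3 - ¼) - 4674) - 19822 = (49/12 - 4674) - 19822 = -56039/12 - 19822 = -293903/12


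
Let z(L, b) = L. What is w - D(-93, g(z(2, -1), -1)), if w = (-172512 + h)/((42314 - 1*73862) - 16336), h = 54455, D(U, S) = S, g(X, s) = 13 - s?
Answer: -552319/47884 ≈ -11.535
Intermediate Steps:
w = 118057/47884 (w = (-172512 + 54455)/((42314 - 1*73862) - 16336) = -118057/((42314 - 73862) - 16336) = -118057/(-31548 - 16336) = -118057/(-47884) = -118057*(-1/47884) = 118057/47884 ≈ 2.4655)
w - D(-93, g(z(2, -1), -1)) = 118057/47884 - (13 - 1*(-1)) = 118057/47884 - (13 + 1) = 118057/47884 - 1*14 = 118057/47884 - 14 = -552319/47884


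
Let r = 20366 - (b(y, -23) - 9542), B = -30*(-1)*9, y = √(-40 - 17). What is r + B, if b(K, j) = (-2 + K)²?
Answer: 30231 + 4*I*√57 ≈ 30231.0 + 30.199*I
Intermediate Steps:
y = I*√57 (y = √(-57) = I*√57 ≈ 7.5498*I)
B = 270 (B = 30*9 = 270)
r = 29908 - (-2 + I*√57)² (r = 20366 - ((-2 + I*√57)² - 9542) = 20366 - (-9542 + (-2 + I*√57)²) = 20366 + (9542 - (-2 + I*√57)²) = 29908 - (-2 + I*√57)² ≈ 29961.0 + 30.199*I)
r + B = (29961 + 4*I*√57) + 270 = 30231 + 4*I*√57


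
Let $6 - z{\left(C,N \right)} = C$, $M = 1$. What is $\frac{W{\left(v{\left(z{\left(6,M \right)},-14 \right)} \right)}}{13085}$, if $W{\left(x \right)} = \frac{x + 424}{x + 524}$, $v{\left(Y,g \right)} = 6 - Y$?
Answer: $\frac{43}{693505} \approx 6.2004 \cdot 10^{-5}$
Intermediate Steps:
$z{\left(C,N \right)} = 6 - C$
$W{\left(x \right)} = \frac{424 + x}{524 + x}$
$\frac{W{\left(v{\left(z{\left(6,M \right)},-14 \right)} \right)}}{13085} = \frac{\frac{1}{524 + \left(6 - \left(6 - 6\right)\right)} \left(424 + \left(6 - \left(6 - 6\right)\right)\right)}{13085} = \frac{424 + \left(6 - \left(6 - 6\right)\right)}{524 + \left(6 - \left(6 - 6\right)\right)} \frac{1}{13085} = \frac{424 + \left(6 - 0\right)}{524 + \left(6 - 0\right)} \frac{1}{13085} = \frac{424 + \left(6 + 0\right)}{524 + \left(6 + 0\right)} \frac{1}{13085} = \frac{424 + 6}{524 + 6} \cdot \frac{1}{13085} = \frac{1}{530} \cdot 430 \cdot \frac{1}{13085} = \frac{43}{53} \cdot \frac{1}{13085} = \frac{43}{693505}$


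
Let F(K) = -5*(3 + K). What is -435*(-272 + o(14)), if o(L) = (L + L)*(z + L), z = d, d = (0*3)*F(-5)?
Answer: -52200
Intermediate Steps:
F(K) = -15 - 5*K
d = 0 (d = (0*3)*(-15 - 5*(-5)) = 0*(-15 + 25) = 0*10 = 0)
z = 0
o(L) = 2*L² (o(L) = (L + L)*(0 + L) = (2*L)*L = 2*L²)
-435*(-272 + o(14)) = -435*(-272 + 2*14²) = -435*(-272 + 2*196) = -435*(-272 + 392) = -435*120 = -52200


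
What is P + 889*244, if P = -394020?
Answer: -177104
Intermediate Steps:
P + 889*244 = -394020 + 889*244 = -394020 + 216916 = -177104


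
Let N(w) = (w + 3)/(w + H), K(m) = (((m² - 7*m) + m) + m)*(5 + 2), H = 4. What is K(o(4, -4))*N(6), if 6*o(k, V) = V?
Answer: 119/5 ≈ 23.800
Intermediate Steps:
o(k, V) = V/6
K(m) = -35*m + 7*m² (K(m) = ((m² - 6*m) + m)*7 = (m² - 5*m)*7 = -35*m + 7*m²)
N(w) = (3 + w)/(4 + w) (N(w) = (w + 3)/(w + 4) = (3 + w)/(4 + w))
K(o(4, -4))*N(6) = (7*((⅙)*(-4))*(-5 + (⅙)*(-4)))*((3 + 6)/(4 + 6)) = (7*(-⅔)*(-5 - ⅔))*(9/10) = (7*(-⅔)*(-17/3))*((⅒)*9) = (238/9)*(9/10) = 119/5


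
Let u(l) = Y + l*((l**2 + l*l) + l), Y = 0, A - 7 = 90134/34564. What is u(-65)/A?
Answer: -3139707350/55347 ≈ -56728.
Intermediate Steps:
A = 166041/17282 (A = 7 + 90134/34564 = 7 + 90134*(1/34564) = 7 + 45067/17282 = 166041/17282 ≈ 9.6077)
u(l) = l*(l + 2*l**2) (u(l) = 0 + l*((l**2 + l*l) + l) = 0 + l*((l**2 + l**2) + l) = 0 + l*(2*l**2 + l) = 0 + l*(l + 2*l**2) = l*(l + 2*l**2))
u(-65)/A = ((-65)**2*(1 + 2*(-65)))/(166041/17282) = (4225*(1 - 130))*(17282/166041) = (4225*(-129))*(17282/166041) = -545025*17282/166041 = -3139707350/55347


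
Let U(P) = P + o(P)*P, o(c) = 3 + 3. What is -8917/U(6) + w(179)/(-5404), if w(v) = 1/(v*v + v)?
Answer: -36966671881/174116880 ≈ -212.31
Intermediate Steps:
o(c) = 6
w(v) = 1/(v + v²) (w(v) = 1/(v² + v) = 1/(v + v²))
U(P) = 7*P (U(P) = P + 6*P = 7*P)
-8917/U(6) + w(179)/(-5404) = -8917/(7*6) + (1/(179*(1 + 179)))/(-5404) = -8917/42 + ((1/179)/180)*(-1/5404) = -8917*1/42 + ((1/179)*(1/180))*(-1/5404) = -8917/42 + (1/32220)*(-1/5404) = -8917/42 - 1/174116880 = -36966671881/174116880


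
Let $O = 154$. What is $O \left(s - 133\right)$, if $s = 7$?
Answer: $-19404$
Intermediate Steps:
$O \left(s - 133\right) = 154 \left(7 - 133\right) = 154 \left(-126\right) = -19404$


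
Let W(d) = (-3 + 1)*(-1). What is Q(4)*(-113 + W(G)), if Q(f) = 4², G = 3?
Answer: -1776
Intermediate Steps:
Q(f) = 16
W(d) = 2 (W(d) = -2*(-1) = 2)
Q(4)*(-113 + W(G)) = 16*(-113 + 2) = 16*(-111) = -1776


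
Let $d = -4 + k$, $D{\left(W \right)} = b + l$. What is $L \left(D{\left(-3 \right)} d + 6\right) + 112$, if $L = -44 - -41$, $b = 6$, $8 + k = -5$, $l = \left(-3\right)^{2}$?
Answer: $859$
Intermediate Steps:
$l = 9$
$k = -13$ ($k = -8 - 5 = -13$)
$D{\left(W \right)} = 15$ ($D{\left(W \right)} = 6 + 9 = 15$)
$d = -17$ ($d = -4 - 13 = -17$)
$L = -3$ ($L = -44 + 41 = -3$)
$L \left(D{\left(-3 \right)} d + 6\right) + 112 = - 3 \left(15 \left(-17\right) + 6\right) + 112 = - 3 \left(-255 + 6\right) + 112 = \left(-3\right) \left(-249\right) + 112 = 747 + 112 = 859$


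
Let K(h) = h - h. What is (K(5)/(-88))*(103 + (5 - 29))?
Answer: 0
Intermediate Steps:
K(h) = 0
(K(5)/(-88))*(103 + (5 - 29)) = (0/(-88))*(103 + (5 - 29)) = (0*(-1/88))*(103 - 24) = 0*79 = 0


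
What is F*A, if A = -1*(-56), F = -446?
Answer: -24976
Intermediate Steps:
A = 56
F*A = -446*56 = -24976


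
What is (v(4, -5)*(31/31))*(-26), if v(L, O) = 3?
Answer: -78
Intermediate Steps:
(v(4, -5)*(31/31))*(-26) = (3*(31/31))*(-26) = (3*(31*(1/31)))*(-26) = (3*1)*(-26) = 3*(-26) = -78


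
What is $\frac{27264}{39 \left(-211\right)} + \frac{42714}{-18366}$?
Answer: $- \frac{47345785}{8396323} \approx -5.6389$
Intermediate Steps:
$\frac{27264}{39 \left(-211\right)} + \frac{42714}{-18366} = \frac{27264}{-8229} + 42714 \left(- \frac{1}{18366}\right) = 27264 \left(- \frac{1}{8229}\right) - \frac{7119}{3061} = - \frac{9088}{2743} - \frac{7119}{3061} = - \frac{47345785}{8396323}$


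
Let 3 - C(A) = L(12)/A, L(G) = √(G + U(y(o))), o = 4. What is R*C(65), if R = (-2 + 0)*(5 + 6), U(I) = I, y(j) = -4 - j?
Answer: -4246/65 ≈ -65.323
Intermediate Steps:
L(G) = √(-8 + G) (L(G) = √(G + (-4 - 1*4)) = √(G + (-4 - 4)) = √(G - 8) = √(-8 + G))
C(A) = 3 - 2/A (C(A) = 3 - √(-8 + 12)/A = 3 - √4/A = 3 - 2/A)
R = -22 (R = -2*11 = -22)
R*C(65) = -22*(3 - 2/65) = -22*193/65 = -4246/65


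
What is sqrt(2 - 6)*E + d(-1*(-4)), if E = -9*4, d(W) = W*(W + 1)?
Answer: 20 - 72*I ≈ 20.0 - 72.0*I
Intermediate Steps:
d(W) = W*(1 + W)
E = -36
sqrt(2 - 6)*E + d(-1*(-4)) = sqrt(2 - 6)*(-36) + (-1*(-4))*(1 - 1*(-4)) = sqrt(-4)*(-36) + 4*(1 + 4) = (2*I)*(-36) + 4*5 = -72*I + 20 = 20 - 72*I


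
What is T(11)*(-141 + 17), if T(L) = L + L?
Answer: -2728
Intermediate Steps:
T(L) = 2*L
T(11)*(-141 + 17) = (2*11)*(-141 + 17) = 22*(-124) = -2728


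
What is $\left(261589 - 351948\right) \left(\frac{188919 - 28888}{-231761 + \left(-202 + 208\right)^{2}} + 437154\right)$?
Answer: $- \frac{9153308022582221}{231725} \approx -3.9501 \cdot 10^{10}$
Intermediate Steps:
$\left(261589 - 351948\right) \left(\frac{188919 - 28888}{-231761 + \left(-202 + 208\right)^{2}} + 437154\right) = - 90359 \left(\frac{160031}{-231761 + 6^{2}} + 437154\right) = - 90359 \left(\frac{160031}{-231761 + 36} + 437154\right) = - 90359 \left(\frac{160031}{-231725} + 437154\right) = - 90359 \left(160031 \left(- \frac{1}{231725}\right) + 437154\right) = - 90359 \left(- \frac{160031}{231725} + 437154\right) = \left(-90359\right) \frac{101299350619}{231725} = - \frac{9153308022582221}{231725}$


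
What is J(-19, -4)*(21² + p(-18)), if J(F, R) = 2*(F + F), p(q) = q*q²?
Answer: 409716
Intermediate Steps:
p(q) = q³
J(F, R) = 4*F (J(F, R) = 2*(2*F) = 4*F)
J(-19, -4)*(21² + p(-18)) = (4*(-19))*(21² + (-18)³) = -76*(441 - 5832) = -76*(-5391) = 409716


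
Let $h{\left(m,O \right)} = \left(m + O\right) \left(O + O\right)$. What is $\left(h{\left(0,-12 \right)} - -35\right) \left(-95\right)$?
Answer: $-30685$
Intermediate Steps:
$h{\left(m,O \right)} = 2 O \left(O + m\right)$ ($h{\left(m,O \right)} = \left(O + m\right) 2 O = 2 O \left(O + m\right)$)
$\left(h{\left(0,-12 \right)} - -35\right) \left(-95\right) = \left(2 \left(-12\right) \left(-12 + 0\right) - -35\right) \left(-95\right) = \left(2 \left(-12\right) \left(-12\right) + 35\right) \left(-95\right) = \left(288 + 35\right) \left(-95\right) = 323 \left(-95\right) = -30685$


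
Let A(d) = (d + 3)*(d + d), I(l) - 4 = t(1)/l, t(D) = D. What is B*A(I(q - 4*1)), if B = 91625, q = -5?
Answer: 397652500/81 ≈ 4.9093e+6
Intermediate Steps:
I(l) = 4 + 1/l
A(d) = 2*d*(3 + d) (A(d) = (3 + d)*(2*d) = 2*d*(3 + d))
B*A(I(q - 4*1)) = 91625*(2*(4 + 1/(-5 - 4*1))*(3 + (4 + 1/(-5 - 4*1)))) = 91625*(2*(4 + 1/(-5 - 4))*(3 + (4 + 1/(-5 - 4)))) = 91625*(2*(4 + 1/(-9))*(3 + (4 + 1/(-9)))) = 91625*(2*(4 - ⅑)*(3 + (4 - ⅑))) = 91625*(2*(35/9)*(3 + 35/9)) = 91625*(2*(35/9)*(62/9)) = 91625*(4340/81) = 397652500/81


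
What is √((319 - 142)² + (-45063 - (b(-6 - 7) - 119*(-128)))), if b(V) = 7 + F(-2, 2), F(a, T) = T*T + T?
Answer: I*√28979 ≈ 170.23*I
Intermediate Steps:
F(a, T) = T + T² (F(a, T) = T² + T = T + T²)
b(V) = 13 (b(V) = 7 + 2*(1 + 2) = 7 + 2*3 = 7 + 6 = 13)
√((319 - 142)² + (-45063 - (b(-6 - 7) - 119*(-128)))) = √((319 - 142)² + (-45063 - (13 - 119*(-128)))) = √(177² + (-45063 - (13 + 15232))) = √(31329 + (-45063 - 1*15245)) = √(31329 + (-45063 - 15245)) = √(31329 - 60308) = √(-28979) = I*√28979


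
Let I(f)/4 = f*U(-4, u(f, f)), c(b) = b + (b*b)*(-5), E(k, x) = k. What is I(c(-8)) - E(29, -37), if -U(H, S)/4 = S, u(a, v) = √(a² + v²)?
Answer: -29 + 1721344*√2 ≈ 2.4343e+6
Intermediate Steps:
U(H, S) = -4*S
c(b) = b - 5*b² (c(b) = b + b²*(-5) = b - 5*b²)
I(f) = -16*f*√2*√(f²) (I(f) = 4*(f*(-4*√(f² + f²))) = 4*(f*(-4*√2*√(f²))) = 4*(-4*f*√2*√(f²)) = -16*f*√2*√(f²))
I(c(-8)) - E(29, -37) = -16*(-8*(1 - 5*(-8)))*√2*√((-8*(1 - 5*(-8)))²) - 1*29 = -16*(-8*(1 + 40))*√2*√((-8*(1 + 40))²) - 29 = -16*(-8*41)*√2*√((-8*41)²) - 29 = -16*(-328)*√2*√((-328)²) - 29 = -16*(-328)*√2*√107584 - 29 = -16*(-328)*√2*328 - 29 = 1721344*√2 - 29 = -29 + 1721344*√2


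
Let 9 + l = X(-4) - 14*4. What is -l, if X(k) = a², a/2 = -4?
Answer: 1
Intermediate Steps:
a = -8 (a = 2*(-4) = -8)
X(k) = 64 (X(k) = (-8)² = 64)
l = -1 (l = -9 + (64 - 14*4) = -9 + (64 - 56) = -9 + 8 = -1)
-l = -1*(-1) = 1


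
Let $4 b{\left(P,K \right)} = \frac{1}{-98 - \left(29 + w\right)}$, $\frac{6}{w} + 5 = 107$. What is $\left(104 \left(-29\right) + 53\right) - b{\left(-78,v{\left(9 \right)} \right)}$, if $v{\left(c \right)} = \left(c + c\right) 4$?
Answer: $- \frac{25600303}{8640} \approx -2963.0$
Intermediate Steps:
$w = \frac{1}{17}$ ($w = \frac{6}{-5 + 107} = \frac{6}{102} = 6 \cdot \frac{1}{102} = \frac{1}{17} \approx 0.058824$)
$v{\left(c \right)} = 8 c$ ($v{\left(c \right)} = 2 c 4 = 8 c$)
$b{\left(P,K \right)} = - \frac{17}{8640}$ ($b{\left(P,K \right)} = \frac{1}{4 \left(-98 - \frac{494}{17}\right)} = \frac{1}{4 \left(- \frac{2160}{17}\right)} = \frac{1}{4} \left(- \frac{17}{2160}\right) = - \frac{17}{8640}$)
$\left(104 \left(-29\right) + 53\right) - b{\left(-78,v{\left(9 \right)} \right)} = \left(104 \left(-29\right) + 53\right) - - \frac{17}{8640} = \left(-3016 + 53\right) + \frac{17}{8640} = -2963 + \frac{17}{8640} = - \frac{25600303}{8640}$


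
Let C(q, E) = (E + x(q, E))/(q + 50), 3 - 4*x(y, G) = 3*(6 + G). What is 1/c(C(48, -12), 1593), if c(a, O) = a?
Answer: -392/27 ≈ -14.519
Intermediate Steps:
x(y, G) = -15/4 - 3*G/4 (x(y, G) = ¾ - 3*(6 + G)/4 = ¾ - (18 + 3*G)/4 = ¾ + (-9/2 - 3*G/4) = -15/4 - 3*G/4)
C(q, E) = (-15/4 + E/4)/(50 + q) (C(q, E) = (E + (-15/4 - 3*E/4))/(q + 50) = (-15/4 + E/4)/(50 + q))
1/c(C(48, -12), 1593) = 1/((-15 - 12)/(4*(50 + 48))) = 1/((¼)*(-27)/98) = 1/((¼)*(1/98)*(-27)) = 1/(-27/392) = -392/27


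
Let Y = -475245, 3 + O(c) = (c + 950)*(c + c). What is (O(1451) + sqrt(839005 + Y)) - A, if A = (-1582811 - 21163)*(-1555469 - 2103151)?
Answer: -5868324388181 + 4*sqrt(22735) ≈ -5.8683e+12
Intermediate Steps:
O(c) = -3 + 2*c*(950 + c) (O(c) = -3 + (c + 950)*(c + c) = -3 + (950 + c)*(2*c) = -3 + 2*c*(950 + c))
A = 5868331355880 (A = -1603974*(-3658620) = 5868331355880)
(O(1451) + sqrt(839005 + Y)) - A = ((-3 + 2*1451**2 + 1900*1451) + sqrt(839005 - 475245)) - 1*5868331355880 = ((-3 + 2*2105401 + 2756900) + sqrt(363760)) - 5868331355880 = ((-3 + 4210802 + 2756900) + 4*sqrt(22735)) - 5868331355880 = (6967699 + 4*sqrt(22735)) - 5868331355880 = -5868324388181 + 4*sqrt(22735)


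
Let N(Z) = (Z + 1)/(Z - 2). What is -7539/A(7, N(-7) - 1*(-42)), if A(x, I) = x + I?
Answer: -22617/149 ≈ -151.79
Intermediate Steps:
N(Z) = (1 + Z)/(-2 + Z)
A(x, I) = I + x
-7539/A(7, N(-7) - 1*(-42)) = -7539/(((1 - 7)/(-2 - 7) - 1*(-42)) + 7) = -7539/((-6/(-9) + 42) + 7) = -7539/((-⅑*(-6) + 42) + 7) = -7539/((⅔ + 42) + 7) = -7539/(128/3 + 7) = -7539/149/3 = -7539*3/149 = -22617/149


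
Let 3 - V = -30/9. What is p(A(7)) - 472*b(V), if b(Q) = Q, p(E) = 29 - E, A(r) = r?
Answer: -8902/3 ≈ -2967.3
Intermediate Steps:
V = 19/3 (V = 3 - (-30)/9 = 3 - 1*(-10/3) = 3 + 10/3 = 19/3 ≈ 6.3333)
p(A(7)) - 472*b(V) = (29 - 1*7) - 472*19/3 = (29 - 7) - 8968/3 = 22 - 8968/3 = -8902/3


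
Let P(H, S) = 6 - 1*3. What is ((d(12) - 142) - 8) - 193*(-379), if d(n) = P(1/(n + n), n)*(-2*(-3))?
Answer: 73015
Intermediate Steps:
P(H, S) = 3 (P(H, S) = 6 - 3 = 3)
d(n) = 18 (d(n) = 3*(-2*(-3)) = 3*6 = 18)
((d(12) - 142) - 8) - 193*(-379) = ((18 - 142) - 8) - 193*(-379) = (-124 - 8) + 73147 = -132 + 73147 = 73015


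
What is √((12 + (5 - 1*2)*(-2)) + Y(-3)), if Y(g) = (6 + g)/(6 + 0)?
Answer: √26/2 ≈ 2.5495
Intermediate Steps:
Y(g) = 1 + g/6 (Y(g) = (6 + g)/6 = (6 + g)*(⅙) = 1 + g/6)
√((12 + (5 - 1*2)*(-2)) + Y(-3)) = √((12 + (5 - 1*2)*(-2)) + (1 + (⅙)*(-3))) = √((12 + (5 - 2)*(-2)) + (1 - ½)) = √((12 + 3*(-2)) + ½) = √((12 - 6) + ½) = √(6 + ½) = √(13/2) = √26/2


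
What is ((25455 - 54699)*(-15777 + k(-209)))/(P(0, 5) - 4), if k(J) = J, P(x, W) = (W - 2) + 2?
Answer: 467494584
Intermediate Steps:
P(x, W) = W (P(x, W) = (-2 + W) + 2 = W)
((25455 - 54699)*(-15777 + k(-209)))/(P(0, 5) - 4) = ((25455 - 54699)*(-15777 - 209))/(5 - 4) = -29244*(-15986)/1 = 467494584*1 = 467494584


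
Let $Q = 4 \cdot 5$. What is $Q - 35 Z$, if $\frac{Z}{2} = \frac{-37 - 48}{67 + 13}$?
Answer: $\frac{755}{8} \approx 94.375$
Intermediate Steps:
$Z = - \frac{17}{8}$ ($Z = 2 \frac{-37 - 48}{67 + 13} = 2 \left(- \frac{85}{80}\right) = 2 \left(\left(-85\right) \frac{1}{80}\right) = 2 \left(- \frac{17}{16}\right) = - \frac{17}{8} \approx -2.125$)
$Q = 20$
$Q - 35 Z = 20 - - \frac{595}{8} = 20 + \frac{595}{8} = \frac{755}{8}$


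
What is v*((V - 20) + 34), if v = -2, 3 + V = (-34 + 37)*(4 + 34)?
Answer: -250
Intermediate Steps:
V = 111 (V = -3 + (-34 + 37)*(4 + 34) = -3 + 3*38 = -3 + 114 = 111)
v*((V - 20) + 34) = -2*((111 - 20) + 34) = -2*(91 + 34) = -2*125 = -250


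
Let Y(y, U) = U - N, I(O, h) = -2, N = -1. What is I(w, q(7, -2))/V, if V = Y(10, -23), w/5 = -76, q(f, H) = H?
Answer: 1/11 ≈ 0.090909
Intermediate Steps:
w = -380 (w = 5*(-76) = -380)
Y(y, U) = 1 + U (Y(y, U) = U - 1*(-1) = U + 1 = 1 + U)
V = -22 (V = 1 - 23 = -22)
I(w, q(7, -2))/V = -2/(-22) = -2*(-1/22) = 1/11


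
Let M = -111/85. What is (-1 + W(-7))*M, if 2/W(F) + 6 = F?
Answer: 333/221 ≈ 1.5068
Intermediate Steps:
W(F) = 2/(-6 + F)
M = -111/85 (M = -111*1/85 = -111/85 ≈ -1.3059)
(-1 + W(-7))*M = (-1 + 2/(-6 - 7))*(-111/85) = (-1 + 2/(-13))*(-111/85) = (-1 + 2*(-1/13))*(-111/85) = (-1 - 2/13)*(-111/85) = -15/13*(-111/85) = 333/221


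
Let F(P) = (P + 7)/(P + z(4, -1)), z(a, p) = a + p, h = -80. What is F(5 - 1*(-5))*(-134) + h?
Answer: -3318/13 ≈ -255.23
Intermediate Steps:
F(P) = (7 + P)/(3 + P) (F(P) = (P + 7)/(P + (4 - 1)) = (7 + P)/(P + 3) = (7 + P)/(3 + P))
F(5 - 1*(-5))*(-134) + h = ((7 + (5 - 1*(-5)))/(3 + (5 - 1*(-5))))*(-134) - 80 = ((7 + (5 + 5))/(3 + (5 + 5)))*(-134) - 80 = ((7 + 10)/(3 + 10))*(-134) - 80 = (17/13)*(-134) - 80 = -2278/13 - 80 = -3318/13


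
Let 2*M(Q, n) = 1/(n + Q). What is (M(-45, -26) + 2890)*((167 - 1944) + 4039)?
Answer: 464138649/71 ≈ 6.5372e+6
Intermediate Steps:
M(Q, n) = 1/(2*(Q + n)) (M(Q, n) = 1/(2*(n + Q)) = 1/(2*(Q + n)))
(M(-45, -26) + 2890)*((167 - 1944) + 4039) = (1/(2*(-45 - 26)) + 2890)*((167 - 1944) + 4039) = ((½)/(-71) + 2890)*(-1777 + 4039) = ((½)*(-1/71) + 2890)*2262 = (-1/142 + 2890)*2262 = (410379/142)*2262 = 464138649/71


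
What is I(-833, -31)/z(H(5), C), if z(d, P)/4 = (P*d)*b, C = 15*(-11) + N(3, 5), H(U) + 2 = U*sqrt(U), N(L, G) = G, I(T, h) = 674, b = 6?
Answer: -337/116160 - 337*sqrt(5)/46464 ≈ -0.019119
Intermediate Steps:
H(U) = -2 + U**(3/2) (H(U) = -2 + U*sqrt(U) = -2 + U**(3/2))
C = -160 (C = 15*(-11) + 5 = -165 + 5 = -160)
z(d, P) = 24*P*d (z(d, P) = 4*((P*d)*6) = 4*(6*P*d) = 24*P*d)
I(-833, -31)/z(H(5), C) = 674/((24*(-160)*(-2 + 5**(3/2)))) = 674/((24*(-160)*(-2 + 5*sqrt(5)))) = 674/(7680 - 19200*sqrt(5))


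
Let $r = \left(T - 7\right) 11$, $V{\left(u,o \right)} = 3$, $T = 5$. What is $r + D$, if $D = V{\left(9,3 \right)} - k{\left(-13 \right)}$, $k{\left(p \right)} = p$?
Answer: $-6$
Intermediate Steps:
$r = -22$ ($r = \left(5 - 7\right) 11 = \left(-2\right) 11 = -22$)
$D = 16$ ($D = 3 - -13 = 3 + 13 = 16$)
$r + D = -22 + 16 = -6$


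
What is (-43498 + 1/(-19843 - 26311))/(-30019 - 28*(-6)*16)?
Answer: 2007606693/1261434974 ≈ 1.5915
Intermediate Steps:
(-43498 + 1/(-19843 - 26311))/(-30019 - 28*(-6)*16) = (-43498 + 1/(-46154))/(-30019 + 168*16) = (-43498 - 1/46154)/(-30019 + 2688) = -2007606693/46154/(-27331) = -2007606693/46154*(-1/27331) = 2007606693/1261434974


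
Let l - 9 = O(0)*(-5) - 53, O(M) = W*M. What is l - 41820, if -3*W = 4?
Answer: -41864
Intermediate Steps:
W = -4/3 (W = -1/3*4 = -4/3 ≈ -1.3333)
O(M) = -4*M/3
l = -44 (l = 9 + (-4/3*0*(-5) - 53) = 9 + (0*(-5) - 53) = 9 + (0 - 53) = 9 - 53 = -44)
l - 41820 = -44 - 41820 = -41864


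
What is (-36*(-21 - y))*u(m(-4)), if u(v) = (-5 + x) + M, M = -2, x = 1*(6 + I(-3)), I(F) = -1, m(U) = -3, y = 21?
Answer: -3024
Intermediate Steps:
x = 5 (x = 1*(6 - 1) = 1*5 = 5)
u(v) = -2 (u(v) = (-5 + 5) - 2 = 0 - 2 = -2)
(-36*(-21 - y))*u(m(-4)) = -36*(-21 - 1*21)*(-2) = -36*(-21 - 21)*(-2) = -36*(-42)*(-2) = 1512*(-2) = -3024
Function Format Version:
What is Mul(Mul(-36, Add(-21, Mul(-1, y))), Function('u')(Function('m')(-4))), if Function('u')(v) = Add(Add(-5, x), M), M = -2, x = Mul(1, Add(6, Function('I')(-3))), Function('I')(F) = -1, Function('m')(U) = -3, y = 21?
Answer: -3024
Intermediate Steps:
x = 5 (x = Mul(1, Add(6, -1)) = Mul(1, 5) = 5)
Function('u')(v) = -2 (Function('u')(v) = Add(Add(-5, 5), -2) = Add(0, -2) = -2)
Mul(Mul(-36, Add(-21, Mul(-1, y))), Function('u')(Function('m')(-4))) = Mul(Mul(-36, Add(-21, Mul(-1, 21))), -2) = Mul(Mul(-36, Add(-21, -21)), -2) = Mul(Mul(-36, -42), -2) = Mul(1512, -2) = -3024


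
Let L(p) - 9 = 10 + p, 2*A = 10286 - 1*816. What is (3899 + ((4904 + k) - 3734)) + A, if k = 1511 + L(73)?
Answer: 11407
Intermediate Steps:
A = 4735 (A = (10286 - 1*816)/2 = (10286 - 816)/2 = (½)*9470 = 4735)
L(p) = 19 + p (L(p) = 9 + (10 + p) = 19 + p)
k = 1603 (k = 1511 + (19 + 73) = 1511 + 92 = 1603)
(3899 + ((4904 + k) - 3734)) + A = (3899 + ((4904 + 1603) - 3734)) + 4735 = (3899 + (6507 - 3734)) + 4735 = (3899 + 2773) + 4735 = 6672 + 4735 = 11407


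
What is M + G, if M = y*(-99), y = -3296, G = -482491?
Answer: -156187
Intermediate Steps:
M = 326304 (M = -3296*(-99) = 326304)
M + G = 326304 - 482491 = -156187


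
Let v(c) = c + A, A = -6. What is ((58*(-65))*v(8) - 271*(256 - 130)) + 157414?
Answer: 115728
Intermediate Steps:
v(c) = -6 + c (v(c) = c - 6 = -6 + c)
((58*(-65))*v(8) - 271*(256 - 130)) + 157414 = ((58*(-65))*(-6 + 8) - 271*(256 - 130)) + 157414 = (-3770*2 - 271*126) + 157414 = (-7540 - 34146) + 157414 = -41686 + 157414 = 115728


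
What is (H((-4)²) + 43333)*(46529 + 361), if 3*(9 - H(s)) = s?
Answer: 2032056300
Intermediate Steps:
H(s) = 9 - s/3
(H((-4)²) + 43333)*(46529 + 361) = ((9 - ⅓*(-4)²) + 43333)*(46529 + 361) = ((9 - ⅓*16) + 43333)*46890 = ((9 - 16/3) + 43333)*46890 = (11/3 + 43333)*46890 = (130010/3)*46890 = 2032056300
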